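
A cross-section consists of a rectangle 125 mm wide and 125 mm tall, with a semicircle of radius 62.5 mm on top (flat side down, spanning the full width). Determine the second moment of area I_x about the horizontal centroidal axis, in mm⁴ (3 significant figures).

Split into non-overlapping primitives; take the origin at the lower-left of the bounding box.
Rectangular body: 125 × 125, A = 15 625 mm², y = 62.5 mm, Ī = 20 345 052 mm⁴.
Semicircular cap: semicircle r = 62.5, A = 6135.9 mm², y = 151.53 mm, Ī = 1 674 758 mm⁴.
Centroid: ȳ = ΣA·y / ΣA = 87.603 mm.
Transfer each piece to the horizontal centroidal axis using Ī + A·d² with d = y − 87.603:
  rectangular body: d = -25.103 mm → contributes +30 190 993 mm⁴
  semicircular cap: d = 63.923 mm → contributes +26 747 241 mm⁴
Total I = 56 938 234 mm⁴.

I_x ≈ 5.69 × 10⁷ mm⁴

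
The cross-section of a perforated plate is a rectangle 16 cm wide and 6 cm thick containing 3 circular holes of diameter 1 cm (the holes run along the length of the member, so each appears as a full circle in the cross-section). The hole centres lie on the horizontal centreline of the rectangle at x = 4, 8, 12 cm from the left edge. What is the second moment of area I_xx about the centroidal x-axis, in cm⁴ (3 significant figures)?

Split into non-overlapping primitives; take the origin at the lower-left of the bounding box.
Plate: 16 × 6, A = 96 cm², y = 3 cm, Ī = 288 cm⁴.
Hole 1 (subtracted): ⌀1, A = 0.7854 cm², y = 3 cm, Ī = 0.049087 cm⁴.
Hole 2 (subtracted): ⌀1, A = 0.7854 cm², y = 3 cm, Ī = 0.049087 cm⁴.
Hole 3 (subtracted): ⌀1, A = 0.7854 cm², y = 3 cm, Ī = 0.049087 cm⁴.
By symmetry the centroid is at mid-height, ȳ = 3 cm.
All pieces are centred on the centroidal x-axis, so I = ΣĪ (holes subtracted) = 287.85 cm⁴.

I_xx ≈ 288 cm⁴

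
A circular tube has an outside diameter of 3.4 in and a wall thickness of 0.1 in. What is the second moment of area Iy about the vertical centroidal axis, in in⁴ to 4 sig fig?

Iy ≈ 1.413 in⁴

Treat the section as a set of non-overlapping primitives; coordinates are from the bounding-box lower-left.
Outer circle: ⌀3.4, A = 9.0792 in², x = 1.7 in, Ī = 6.55972 in⁴.
Bore (subtracted): ⌀3.2, A = 8.04248 in², x = 1.7 in, Ī = 5.14719 in⁴.
By symmetry the centroid is at mid-width, x̄ = 1.7 in.
All pieces are centred on the vertical centroidal axis, so I = ΣĪ (holes subtracted) = 1.41254 in⁴.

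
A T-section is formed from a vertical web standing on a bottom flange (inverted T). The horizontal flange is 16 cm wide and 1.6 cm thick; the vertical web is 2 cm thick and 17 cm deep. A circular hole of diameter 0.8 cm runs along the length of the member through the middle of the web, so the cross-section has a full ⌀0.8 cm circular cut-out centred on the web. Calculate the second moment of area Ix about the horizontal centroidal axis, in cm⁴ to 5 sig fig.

Split into non-overlapping primitives; take the origin at the lower-left of the bounding box.
Flange: 16 × 1.6, A = 25.6 cm², y = 0.8 cm, Ī = 5.461333 cm⁴.
Web: 2 × 17, A = 34 cm², y = 10.1 cm, Ī = 818.8333 cm⁴.
Hole (subtracted): ⌀0.8, A = 0.5026548 cm², y = 10.1 cm, Ī = 0.02010619 cm⁴.
Centroid: ȳ = ΣA·y / ΣA = 6.071393 cm.
Transfer each piece to the horizontal centroidal axis using Ī + A·d² with d = y − 6.071393:
  flange: d = -5.271393 cm → contributes +716.8234 cm⁴
  web: d = 4.028607 cm → contributes +1370.642 cm⁴
  hole: d = 4.028607 cm → contributes −8.178032 cm⁴
Total I = 2079.288 cm⁴.

Ix ≈ 2079.3 cm⁴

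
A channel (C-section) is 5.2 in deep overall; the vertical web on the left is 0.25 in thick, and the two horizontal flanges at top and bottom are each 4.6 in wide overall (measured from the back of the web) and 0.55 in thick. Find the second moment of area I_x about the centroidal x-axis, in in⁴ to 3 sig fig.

Decompose the section into non-overlapping parts with the origin at the bottom-left of its bounding rectangle.
Web: 0.25 × 5.2, A = 1.3 in², y = 2.6 in, Ī = 2.9293 in⁴.
Top flange (beyond web): 4.35 × 0.55, A = 2.3925 in², y = 4.925 in, Ī = 0.060311 in⁴.
Bottom flange (beyond web): 4.35 × 0.55, A = 2.3925 in², y = 0.275 in, Ī = 0.060311 in⁴.
By symmetry the centroid is at mid-height, ȳ = 2.6 in.
Transfer each piece to the centroidal x-axis using Ī + A·d² with d = y − 2.6:
  web: d = 0 in → contributes +2.9293 in⁴
  top flange (beyond web): d = 2.325 in → contributes +12.993 in⁴
  bottom flange (beyond web): d = -2.325 in → contributes +12.993 in⁴
Total I = 28.916 in⁴.

I_x ≈ 28.9 in⁴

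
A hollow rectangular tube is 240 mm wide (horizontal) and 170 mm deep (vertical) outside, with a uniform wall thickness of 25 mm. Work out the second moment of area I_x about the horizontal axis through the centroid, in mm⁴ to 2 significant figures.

Decompose the section into non-overlapping parts with the origin at the bottom-left of its bounding rectangle.
Outer rectangle: 240 × 170, A = 40 800 mm², y = 85 mm, Ī = 98 260 000 mm⁴.
Inner void (subtracted): 190 × 120, A = 22 800 mm², y = 85 mm, Ī = 27 360 000 mm⁴.
By symmetry the centroid is at mid-height, ȳ = 85 mm.
All pieces are centred on the horizontal axis through the centroid, so I = ΣĪ (holes subtracted) = 70 900 000 mm⁴.

I_x ≈ 7.1 × 10⁷ mm⁴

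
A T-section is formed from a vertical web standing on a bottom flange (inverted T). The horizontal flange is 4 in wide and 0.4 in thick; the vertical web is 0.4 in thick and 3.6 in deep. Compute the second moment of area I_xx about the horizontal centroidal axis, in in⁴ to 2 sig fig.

I_xx ≈ 4.6 in⁴

Split into non-overlapping primitives; take the origin at the lower-left of the bounding box.
Flange: 4 × 0.4, A = 1.6 in², y = 0.2 in, Ī = 0.02133 in⁴.
Web: 0.4 × 3.6, A = 1.44 in², y = 2.2 in, Ī = 1.555 in⁴.
Centroid: ȳ = ΣA·y / ΣA = 1.147 in.
Transfer each piece to the horizontal centroidal axis using Ī + A·d² with d = y − 1.147:
  flange: d = -0.9474 in → contributes +1.457 in⁴
  web: d = 1.053 in → contributes +3.151 in⁴
Total I = 4.608 in⁴.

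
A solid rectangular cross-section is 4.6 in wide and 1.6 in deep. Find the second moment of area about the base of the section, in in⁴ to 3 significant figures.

I_base ≈ 6.28 in⁴

The section: 4.6 × 1.6, A = 7.36 in², y = 0.8 in, Ī = 1.5701 in⁴.
Transfer it to the base of the section using Ī + A·d² with d = y − 0:
  the section: d = 0.8 in → contributes +6.2805 in⁴
Total I = 6.2805 in⁴.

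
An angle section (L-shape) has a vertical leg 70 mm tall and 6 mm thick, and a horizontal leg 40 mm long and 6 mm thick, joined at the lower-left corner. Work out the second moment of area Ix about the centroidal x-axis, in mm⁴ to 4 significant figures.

Treat the section as a set of non-overlapping primitives; coordinates are from the bounding-box lower-left.
Vertical leg: 6 × 70, A = 420 mm², y = 35 mm, Ī = 171 500 mm⁴.
Horizontal leg (remainder): 34 × 6, A = 204 mm², y = 3 mm, Ī = 612 mm⁴.
Centroid: ȳ = ΣA·y / ΣA = 24.5385 mm.
Transfer each piece to the centroidal x-axis using Ī + A·d² with d = y − 24.5385:
  vertical leg: d = 10.4615 mm → contributes +217 466 mm⁴
  horizontal leg (remainder): d = -21.5385 mm → contributes +95248.7 mm⁴
Total I = 312 715 mm⁴.

Ix ≈ 3.127 × 10⁵ mm⁴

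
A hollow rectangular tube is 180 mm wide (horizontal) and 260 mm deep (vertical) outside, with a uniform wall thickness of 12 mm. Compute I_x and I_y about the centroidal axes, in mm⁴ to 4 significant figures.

Split into non-overlapping primitives; take the origin at the lower-left of the bounding box.
Outer rectangle: 180 × 260, A = 46 800 mm², y = 130 mm, Ī = 263 640 000 mm⁴.
Inner void (subtracted): 156 × 236, A = 36 816 mm², y = 130 mm, Ī = 170 875 328 mm⁴.
By symmetry the centroid is at mid-height, ȳ = 130 mm.
All pieces are centred on the centroidal x-axis, so I = ΣĪ (holes subtracted) = 92 764 672 mm⁴.
Repeating about the centroidal y-axis gives I_y = 51 697 152 mm⁴.

I_x ≈ 9.276 × 10⁷ mm⁴, I_y ≈ 5.170 × 10⁷ mm⁴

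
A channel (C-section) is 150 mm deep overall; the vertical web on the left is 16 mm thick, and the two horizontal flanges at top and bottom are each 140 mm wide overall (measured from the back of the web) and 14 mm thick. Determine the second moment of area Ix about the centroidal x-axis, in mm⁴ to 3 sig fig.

Break the section into simple shapes (no overlaps), measuring from the bottom-left corner of the bounding box.
Web: 16 × 150, A = 2 400 mm², y = 75 mm, Ī = 4 500 000 mm⁴.
Top flange (beyond web): 124 × 14, A = 1 736 mm², y = 143 mm, Ī = 28 355 mm⁴.
Bottom flange (beyond web): 124 × 14, A = 1 736 mm², y = 7 mm, Ī = 28 355 mm⁴.
By symmetry the centroid is at mid-height, ȳ = 75 mm.
Transfer each piece to the centroidal x-axis using Ī + A·d² with d = y − 75:
  web: d = 0 mm → contributes +4 500 000 mm⁴
  top flange (beyond web): d = 68 mm → contributes +8 055 619 mm⁴
  bottom flange (beyond web): d = -68 mm → contributes +8 055 619 mm⁴
Total I = 20 611 237 mm⁴.

Ix ≈ 2.06 × 10⁷ mm⁴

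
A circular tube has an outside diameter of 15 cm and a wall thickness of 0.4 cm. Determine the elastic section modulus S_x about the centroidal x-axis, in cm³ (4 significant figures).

S_x ≈ 65.23 cm³

Split into non-overlapping primitives; take the origin at the lower-left of the bounding box.
Outer circle: ⌀15, A = 176.715 cm², y = 7.5 cm, Ī = 2485.05 cm⁴.
Bore (subtracted): ⌀14.2, A = 158.368 cm², y = 7.5 cm, Ī = 1995.83 cm⁴.
By symmetry the centroid is at mid-height, ȳ = 7.5 cm.
All pieces are centred on the centroidal x-axis, so I = ΣĪ (holes subtracted) = 489.22 cm⁴.
Extreme fibre distance c = 7.5 cm; S = I/c = 65.2293 cm³.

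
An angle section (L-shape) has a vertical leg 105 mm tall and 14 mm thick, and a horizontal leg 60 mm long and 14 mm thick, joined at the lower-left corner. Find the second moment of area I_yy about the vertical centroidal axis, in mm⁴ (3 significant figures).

I_yy ≈ 5.41 × 10⁵ mm⁴

Split into non-overlapping primitives; take the origin at the lower-left of the bounding box.
Vertical leg: 14 × 105, A = 1 470 mm², x = 7 mm, Ī = 24 010 mm⁴.
Horizontal leg (remainder): 46 × 14, A = 644 mm², x = 37 mm, Ī = 113 559 mm⁴.
Centroid: x̄ = ΣA·x / ΣA = 16.139 mm.
Transfer each piece to the vertical centroidal axis using Ī + A·d² with d = x − 16.139:
  vertical leg: d = -9.1391 mm → contributes +146 788 mm⁴
  horizontal leg (remainder): d = 20.861 mm → contributes +393 813 mm⁴
Total I = 540 602 mm⁴.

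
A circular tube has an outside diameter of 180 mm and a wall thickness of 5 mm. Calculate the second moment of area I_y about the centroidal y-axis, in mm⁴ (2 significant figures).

Decompose the section into non-overlapping parts with the origin at the bottom-left of its bounding rectangle.
Outer circle: ⌀180, A = 25 447 mm², x = 90 mm, Ī = 51 529 974 mm⁴.
Bore (subtracted): ⌀170, A = 22 698 mm², x = 90 mm, Ī = 40 998 275 mm⁴.
By symmetry the centroid is at mid-width, x̄ = 90 mm.
All pieces are centred on the centroidal y-axis, so I = ΣĪ (holes subtracted) = 10 531 698 mm⁴.

I_y ≈ 1.1 × 10⁷ mm⁴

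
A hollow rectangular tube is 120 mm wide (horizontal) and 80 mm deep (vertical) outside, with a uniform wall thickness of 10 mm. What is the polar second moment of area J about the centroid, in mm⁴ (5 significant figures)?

J ≈ 9.8400 × 10⁶ mm⁴

Treat the section as a set of non-overlapping primitives; coordinates are from the bounding-box lower-left.
Outer rectangle: 120 × 80, A = 9 600 mm², y = 40 mm, Ī = 5 120 000 mm⁴.
Inner void (subtracted): 100 × 60, A = 6 000 mm², y = 40 mm, Ī = 1 800 000 mm⁴.
By symmetry the centroid is at mid-height, ȳ = 40 mm.
All pieces are centred on the centroidal x-axis, so I = ΣĪ (holes subtracted) = 3 320 000 mm⁴.
Repeating about the centroidal y-axis gives I_y = 6 520 000 mm⁴.
Polar second moment: J = I_x + I_y = 9 840 000 mm⁴.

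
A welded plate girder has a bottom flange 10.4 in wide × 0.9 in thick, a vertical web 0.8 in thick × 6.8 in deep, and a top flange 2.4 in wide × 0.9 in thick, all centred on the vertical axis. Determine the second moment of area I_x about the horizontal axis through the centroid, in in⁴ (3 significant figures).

I_x ≈ 147 in⁴

Treat the section as a set of non-overlapping primitives; coordinates are from the bounding-box lower-left.
Bottom plate: 10.4 × 0.9, A = 9.36 in², y = 0.45 in, Ī = 0.6318 in⁴.
Web plate: 0.8 × 6.8, A = 5.44 in², y = 4.3 in, Ī = 20.962 in⁴.
Top plate: 2.4 × 0.9, A = 2.16 in², y = 8.15 in, Ī = 0.1458 in⁴.
Centroid: ȳ = ΣA·y / ΣA = 2.6656 in.
Transfer each piece to the horizontal axis through the centroid using Ī + A·d² with d = y − 2.6656:
  bottom plate: d = -2.2156 in → contributes +46.578 in⁴
  web plate: d = 1.6344 in → contributes +35.494 in⁴
  top plate: d = 5.4844 in → contributes +65.116 in⁴
Total I = 147.19 in⁴.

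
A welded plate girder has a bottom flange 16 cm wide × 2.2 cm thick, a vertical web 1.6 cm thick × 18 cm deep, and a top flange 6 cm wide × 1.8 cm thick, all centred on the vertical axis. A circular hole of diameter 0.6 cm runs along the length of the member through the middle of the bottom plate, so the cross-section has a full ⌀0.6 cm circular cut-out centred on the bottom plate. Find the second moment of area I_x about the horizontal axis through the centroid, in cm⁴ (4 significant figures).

Split into non-overlapping primitives; take the origin at the lower-left of the bounding box.
Bottom plate: 16 × 2.2, A = 35.2 cm², y = 1.1 cm, Ī = 14.1973 cm⁴.
Web plate: 1.6 × 18, A = 28.8 cm², y = 11.2 cm, Ī = 777.6 cm⁴.
Top plate: 6 × 1.8, A = 10.8 cm², y = 21.1 cm, Ī = 2.916 cm⁴.
Hole (subtracted): ⌀0.6, A = 0.282743 cm², y = 1.1 cm, Ī = 0.00636173 cm⁴.
Centroid: ȳ = ΣA·y / ΣA = 7.90218 cm.
Transfer each piece to the horizontal axis through the centroid using Ī + A·d² with d = y − 7.90218:
  bottom plate: d = -6.80218 cm → contributes +1642.89 cm⁴
  web plate: d = 3.29782 cm → contributes +1090.82 cm⁴
  top plate: d = 13.1978 cm → contributes +1884.09 cm⁴
  hole: d = -6.80218 cm → contributes −13.0888 cm⁴
Total I = 4604.7 cm⁴.

I_x ≈ 4605 cm⁴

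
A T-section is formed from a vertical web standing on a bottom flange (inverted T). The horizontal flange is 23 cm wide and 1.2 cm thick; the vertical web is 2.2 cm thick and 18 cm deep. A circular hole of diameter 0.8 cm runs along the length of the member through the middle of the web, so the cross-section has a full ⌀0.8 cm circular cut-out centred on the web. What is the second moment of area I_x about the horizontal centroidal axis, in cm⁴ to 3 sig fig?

Split into non-overlapping primitives; take the origin at the lower-left of the bounding box.
Flange: 23 × 1.2, A = 27.6 cm², y = 0.6 cm, Ī = 3.312 cm⁴.
Web: 2.2 × 18, A = 39.6 cm², y = 10.2 cm, Ī = 1069.2 cm⁴.
Hole (subtracted): ⌀0.8, A = 0.50265 cm², y = 10.2 cm, Ī = 0.020106 cm⁴.
Centroid: ȳ = ΣA·y / ΣA = 6.2274 cm.
Transfer each piece to the horizontal centroidal axis using Ī + A·d² with d = y − 6.2274:
  flange: d = -5.6274 cm → contributes +877.35 cm⁴
  web: d = 3.9726 cm → contributes +1694.1 cm⁴
  hole: d = 3.9726 cm → contributes −7.9527 cm⁴
Total I = 2563.5 cm⁴.

I_x ≈ 2560 cm⁴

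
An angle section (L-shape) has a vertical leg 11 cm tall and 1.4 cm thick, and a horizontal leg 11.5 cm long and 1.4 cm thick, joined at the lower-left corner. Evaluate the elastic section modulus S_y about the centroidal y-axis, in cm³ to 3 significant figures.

Split into non-overlapping primitives; take the origin at the lower-left of the bounding box.
Vertical leg: 1.4 × 11, A = 15.4 cm², x = 0.7 cm, Ī = 2.5153 cm⁴.
Horizontal leg (remainder): 10.1 × 1.4, A = 14.14 cm², x = 6.45 cm, Ī = 120.2 cm⁴.
Centroid: x̄ = ΣA·x / ΣA = 3.4524 cm.
Transfer each piece to the centroidal y-axis using Ī + A·d² with d = x − 3.4524:
  vertical leg: d = -2.7524 cm → contributes +119.18 cm⁴
  horizontal leg (remainder): d = 2.9976 cm → contributes +247.26 cm⁴
Total I = 366.44 cm⁴.
Extreme fibre distance c = 8.0476 cm; S = I/c = 45.534 cm³.

S_y ≈ 45.5 cm³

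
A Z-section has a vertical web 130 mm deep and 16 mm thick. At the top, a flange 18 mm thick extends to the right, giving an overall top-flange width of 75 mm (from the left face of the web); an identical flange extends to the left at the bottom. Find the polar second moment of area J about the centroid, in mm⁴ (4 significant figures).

Treat the section as a set of non-overlapping primitives; coordinates are from the bounding-box lower-left.
Web: 16 × 130, A = 2 080 mm², y = 65 mm, Ī = 2 929 333 mm⁴.
Top flange (beyond web): 59 × 18, A = 1 062 mm², y = 121 mm, Ī = 28 674 mm⁴.
Bottom flange (beyond web): 59 × 18, A = 1 062 mm², y = 9 mm, Ī = 28 674 mm⁴.
Centroid: ȳ = ΣA·y / ΣA = 65 mm.
Transfer each piece to the centroidal x-axis using Ī + A·d² with d = y − 65:
  web: d = 0 mm → contributes +2 929 333 mm⁴
  top flange (beyond web): d = 56 mm → contributes +3 359 106 mm⁴
  bottom flange (beyond web): d = -56 mm → contributes +3 359 106 mm⁴
Total I = 9 647 545 mm⁴.
For the y-axis: x̄ = 67 mm.
Repeating about the centroidal y-axis gives I_y = 3 647 385 mm⁴.
Polar second moment: J = I_x + I_y = 13 294 931 mm⁴.

J ≈ 1.329 × 10⁷ mm⁴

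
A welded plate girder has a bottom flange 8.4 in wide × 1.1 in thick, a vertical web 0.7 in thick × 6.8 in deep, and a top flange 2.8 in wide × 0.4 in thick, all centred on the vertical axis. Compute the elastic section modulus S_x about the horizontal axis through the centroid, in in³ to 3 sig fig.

S_x ≈ 18.2 in³

Decompose the section into non-overlapping parts with the origin at the bottom-left of its bounding rectangle.
Bottom plate: 8.4 × 1.1, A = 9.24 in², y = 0.55 in, Ī = 0.9317 in⁴.
Web plate: 0.7 × 6.8, A = 4.76 in², y = 4.5 in, Ī = 18.342 in⁴.
Top plate: 2.8 × 0.4, A = 1.12 in², y = 8.1 in, Ī = 0.014933 in⁴.
Centroid: ȳ = ΣA·y / ΣA = 2.3528 in.
Transfer each piece to the horizontal axis through the centroid using Ī + A·d² with d = y − 2.3528:
  bottom plate: d = -1.8028 in → contributes +30.962 in⁴
  web plate: d = 2.1472 in → contributes +40.288 in⁴
  top plate: d = 5.7472 in → contributes +37.009 in⁴
Total I = 108.26 in⁴.
Extreme fibre distance c = 5.9472 in; S = I/c = 18.203 in³.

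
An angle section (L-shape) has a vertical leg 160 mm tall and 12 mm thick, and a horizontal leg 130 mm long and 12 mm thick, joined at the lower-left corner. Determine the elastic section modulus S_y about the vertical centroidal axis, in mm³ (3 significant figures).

S_y ≈ 5.30 × 10⁴ mm³

Break the section into simple shapes (no overlaps), measuring from the bottom-left corner of the bounding box.
Vertical leg: 12 × 160, A = 1 920 mm², x = 6 mm, Ī = 23 040 mm⁴.
Horizontal leg (remainder): 118 × 12, A = 1 416 mm², x = 71 mm, Ī = 1 643 032 mm⁴.
Centroid: x̄ = ΣA·x / ΣA = 33.59 mm.
Transfer each piece to the vertical centroidal axis using Ī + A·d² with d = x − 33.59:
  vertical leg: d = -27.59 mm → contributes +1 484 552 mm⁴
  horizontal leg (remainder): d = 37.41 mm → contributes +3 624 743 mm⁴
Total I = 5 109 295 mm⁴.
Extreme fibre distance c = 96.41 mm; S = I/c = 52 995 mm³.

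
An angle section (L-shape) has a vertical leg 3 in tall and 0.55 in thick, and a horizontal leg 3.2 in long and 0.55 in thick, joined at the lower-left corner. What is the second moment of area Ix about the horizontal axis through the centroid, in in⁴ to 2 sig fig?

Break the section into simple shapes (no overlaps), measuring from the bottom-left corner of the bounding box.
Vertical leg: 0.55 × 3, A = 1.65 in², y = 1.5 in, Ī = 1.238 in⁴.
Horizontal leg (remainder): 2.65 × 0.55, A = 1.458 in², y = 0.275 in, Ī = 0.03674 in⁴.
Centroid: ȳ = ΣA·y / ΣA = 0.9254 in.
Transfer each piece to the horizontal axis through the centroid using Ī + A·d² with d = y − 0.9254:
  vertical leg: d = 0.5746 in → contributes +1.782 in⁴
  horizontal leg (remainder): d = -0.6504 in → contributes +0.6534 in⁴
Total I = 2.436 in⁴.

Ix ≈ 2.4 in⁴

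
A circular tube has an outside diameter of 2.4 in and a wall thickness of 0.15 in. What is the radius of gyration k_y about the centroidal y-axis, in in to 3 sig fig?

k_y ≈ 0.797 in

Split into non-overlapping primitives; take the origin at the lower-left of the bounding box.
Outer circle: ⌀2.4, A = 4.5239 in², x = 1.2 in, Ī = 1.6286 in⁴.
Bore (subtracted): ⌀2.1, A = 3.4636 in², x = 1.2 in, Ī = 0.95466 in⁴.
By symmetry the centroid is at mid-width, x̄ = 1.2 in.
All pieces are centred on the centroidal y-axis, so I = ΣĪ (holes subtracted) = 0.67395 in⁴.
Radius of gyration: k = √(I/A) = √(0.67395 / 1.0603) = 0.79726 in.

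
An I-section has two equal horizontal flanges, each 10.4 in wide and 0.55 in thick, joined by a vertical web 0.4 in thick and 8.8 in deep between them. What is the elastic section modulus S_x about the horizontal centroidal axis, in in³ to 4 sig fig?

Decompose the section into non-overlapping parts with the origin at the bottom-left of its bounding rectangle.
Bottom flange: 10.4 × 0.55, A = 5.72 in², y = 0.275 in, Ī = 0.144192 in⁴.
Web: 0.4 × 8.8, A = 3.52 in², y = 4.95 in, Ī = 22.7157 in⁴.
Top flange: 10.4 × 0.55, A = 5.72 in², y = 9.625 in, Ī = 0.144192 in⁴.
By symmetry the centroid is at mid-height, ȳ = 4.95 in.
Transfer each piece to the horizontal centroidal axis using Ī + A·d² with d = y − 4.95:
  bottom flange: d = -4.675 in → contributes +125.158 in⁴
  web: d = 0 in → contributes +22.7157 in⁴
  top flange: d = 4.675 in → contributes +125.158 in⁴
Total I = 273.032 in⁴.
Extreme fibre distance c = 4.95 in; S = I/c = 55.1581 in³.

S_x ≈ 55.16 in³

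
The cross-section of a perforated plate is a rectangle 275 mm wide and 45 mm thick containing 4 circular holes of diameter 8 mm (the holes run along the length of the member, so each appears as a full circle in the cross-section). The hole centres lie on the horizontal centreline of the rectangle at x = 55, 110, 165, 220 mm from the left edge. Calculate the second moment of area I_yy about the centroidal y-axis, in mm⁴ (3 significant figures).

I_yy ≈ 7.72 × 10⁷ mm⁴

Split into non-overlapping primitives; take the origin at the lower-left of the bounding box.
Plate: 275 × 45, A = 12 375 mm², x = 137.5 mm, Ī = 77 988 281 mm⁴.
Hole 1 (subtracted): ⌀8, A = 50.265 mm², x = 55 mm, Ī = 201.06 mm⁴.
Hole 2 (subtracted): ⌀8, A = 50.265 mm², x = 110 mm, Ī = 201.06 mm⁴.
Hole 3 (subtracted): ⌀8, A = 50.265 mm², x = 165 mm, Ī = 201.06 mm⁴.
Hole 4 (subtracted): ⌀8, A = 50.265 mm², x = 220 mm, Ī = 201.06 mm⁴.
By symmetry the centroid is at mid-width, x̄ = 137.5 mm.
Transfer each piece to the centroidal y-axis using Ī + A·d² with d = x − 137.5:
  plate: d = 0 mm → contributes +77 988 281 mm⁴
  hole 1: d = -82.5 mm → contributes −342 321 mm⁴
  hole 2: d = -27.5 mm → contributes −38 214 mm⁴
  hole 3: d = 27.5 mm → contributes −38 214 mm⁴
  hole 4: d = 82.5 mm → contributes −342 321 mm⁴
Total I = 77 227 212 mm⁴.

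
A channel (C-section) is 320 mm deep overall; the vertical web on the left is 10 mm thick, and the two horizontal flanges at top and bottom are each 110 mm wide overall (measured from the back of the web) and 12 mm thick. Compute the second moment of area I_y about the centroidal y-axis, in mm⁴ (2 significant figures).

Treat the section as a set of non-overlapping primitives; coordinates are from the bounding-box lower-left.
Web: 10 × 320, A = 3 200 mm², x = 5 mm, Ī = 26 667 mm⁴.
Top flange (beyond web): 100 × 12, A = 1 200 mm², x = 60 mm, Ī = 1 000 000 mm⁴.
Bottom flange (beyond web): 100 × 12, A = 1 200 mm², x = 60 mm, Ī = 1 000 000 mm⁴.
Centroid: x̄ = ΣA·x / ΣA = 28.57 mm.
Transfer each piece to the centroidal y-axis using Ī + A·d² with d = x − 28.57:
  web: d = -23.57 mm → contributes +1 804 626 mm⁴
  top flange (beyond web): d = 31.43 mm → contributes +2 185 306 mm⁴
  bottom flange (beyond web): d = 31.43 mm → contributes +2 185 306 mm⁴
Total I = 6 175 238 mm⁴.

I_y ≈ 6.2 × 10⁶ mm⁴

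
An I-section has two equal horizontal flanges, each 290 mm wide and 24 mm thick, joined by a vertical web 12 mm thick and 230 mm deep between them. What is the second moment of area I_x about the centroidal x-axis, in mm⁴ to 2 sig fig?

I_x ≈ 2.4 × 10⁸ mm⁴

Break the section into simple shapes (no overlaps), measuring from the bottom-left corner of the bounding box.
Bottom flange: 290 × 24, A = 6 960 mm², y = 12 mm, Ī = 334 080 mm⁴.
Web: 12 × 230, A = 2 760 mm², y = 139 mm, Ī = 12 167 000 mm⁴.
Top flange: 290 × 24, A = 6 960 mm², y = 266 mm, Ī = 334 080 mm⁴.
By symmetry the centroid is at mid-height, ȳ = 139 mm.
Transfer each piece to the centroidal x-axis using Ī + A·d² with d = y − 139:
  bottom flange: d = -127 mm → contributes +112 591 920 mm⁴
  web: d = 0 mm → contributes +12 167 000 mm⁴
  top flange: d = 127 mm → contributes +112 591 920 mm⁴
Total I = 237 350 840 mm⁴.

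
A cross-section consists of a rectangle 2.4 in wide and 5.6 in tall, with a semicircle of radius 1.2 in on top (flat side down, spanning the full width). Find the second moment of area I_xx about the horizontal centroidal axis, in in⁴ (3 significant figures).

Split into non-overlapping primitives; take the origin at the lower-left of the bounding box.
Rectangular body: 2.4 × 5.6, A = 13.44 in², y = 2.8 in, Ī = 35.123 in⁴.
Semicircular cap: semicircle r = 1.2, A = 2.2619 in², y = 6.1093 in, Ī = 0.22759 in⁴.
Centroid: ȳ = ΣA·y / ΣA = 3.2767 in.
Transfer each piece to the horizontal centroidal axis using Ī + A·d² with d = y − 3.2767:
  rectangular body: d = -0.47672 in → contributes +38.178 in⁴
  semicircular cap: d = 2.8326 in → contributes +18.376 in⁴
Total I = 56.554 in⁴.

I_xx ≈ 56.6 in⁴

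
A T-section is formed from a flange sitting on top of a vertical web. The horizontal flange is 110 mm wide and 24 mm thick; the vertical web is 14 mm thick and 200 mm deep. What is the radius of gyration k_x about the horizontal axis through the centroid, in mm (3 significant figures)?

k_x ≈ 69.8 mm

Treat the section as a set of non-overlapping primitives; coordinates are from the bounding-box lower-left.
Flange: 110 × 24, A = 2 640 mm², y = 212 mm, Ī = 126 720 mm⁴.
Web: 14 × 200, A = 2 800 mm², y = 100 mm, Ī = 9 333 333 mm⁴.
Centroid: ȳ = ΣA·y / ΣA = 154.35 mm.
Transfer each piece to the horizontal axis through the centroid using Ī + A·d² with d = y − 154.35:
  flange: d = 57.647 mm → contributes +8 899 924 mm⁴
  web: d = -54.353 mm → contributes +17 605 212 mm⁴
Total I = 26 505 136 mm⁴.
Radius of gyration: k = √(I/A) = √(26 505 136 / 5 440) = 69.802 mm.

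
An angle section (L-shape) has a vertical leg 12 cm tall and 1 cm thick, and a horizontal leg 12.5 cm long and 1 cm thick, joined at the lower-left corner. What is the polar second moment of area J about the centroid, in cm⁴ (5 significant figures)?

Treat the section as a set of non-overlapping primitives; coordinates are from the bounding-box lower-left.
Vertical leg: 1 × 12, A = 12 cm², y = 6 cm, Ī = 144 cm⁴.
Horizontal leg (remainder): 11.5 × 1, A = 11.5 cm², y = 0.5 cm, Ī = 0.9583333 cm⁴.
Centroid: ȳ = ΣA·y / ΣA = 3.308511 cm.
Transfer each piece to the centroidal x-axis using Ī + A·d² with d = y − 3.308511:
  vertical leg: d = 2.691489 cm → contributes +230.9294 cm⁴
  horizontal leg (remainder): d = -2.808511 cm → contributes +91.66725 cm⁴
Total I = 322.5966 cm⁴.
For the y-axis: x̄ = 3.558511 cm.
Repeating about the centroidal y-axis gives I_y = 357.1279 cm⁴.
Polar second moment: J = I_x + I_y = 679.7245 cm⁴.

J ≈ 679.72 cm⁴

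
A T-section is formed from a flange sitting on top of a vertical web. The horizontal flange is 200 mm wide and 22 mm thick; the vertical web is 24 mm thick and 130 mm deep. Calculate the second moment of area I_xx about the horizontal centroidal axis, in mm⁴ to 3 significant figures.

I_xx ≈ 1.51 × 10⁷ mm⁴

Decompose the section into non-overlapping parts with the origin at the bottom-left of its bounding rectangle.
Flange: 200 × 22, A = 4 400 mm², y = 141 mm, Ī = 177 467 mm⁴.
Web: 24 × 130, A = 3 120 mm², y = 65 mm, Ī = 4 394 000 mm⁴.
Centroid: ȳ = ΣA·y / ΣA = 109.47 mm.
Transfer each piece to the horizontal centroidal axis using Ī + A·d² with d = y − 109.47:
  flange: d = 31.532 mm → contributes +4 552 218 mm⁴
  web: d = -44.468 mm → contributes +10 563 521 mm⁴
Total I = 15 115 739 mm⁴.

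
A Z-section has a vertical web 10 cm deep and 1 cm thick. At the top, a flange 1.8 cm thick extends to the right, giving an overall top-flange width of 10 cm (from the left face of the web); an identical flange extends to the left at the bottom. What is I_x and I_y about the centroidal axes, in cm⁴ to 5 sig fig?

I_x ≈ 636.73 cm⁴, I_y ≈ 1029.5 cm⁴

Treat the section as a set of non-overlapping primitives; coordinates are from the bounding-box lower-left.
Web: 1 × 10, A = 10 cm², y = 5 cm, Ī = 83.33333 cm⁴.
Top flange (beyond web): 9 × 1.8, A = 16.2 cm², y = 9.1 cm, Ī = 4.374 cm⁴.
Bottom flange (beyond web): 9 × 1.8, A = 16.2 cm², y = 0.9 cm, Ī = 4.374 cm⁴.
Centroid: ȳ = ΣA·y / ΣA = 5 cm.
Transfer each piece to the centroidal x-axis using Ī + A·d² with d = y − 5:
  web: d = 0 cm → contributes +83.33333 cm⁴
  top flange (beyond web): d = 4.1 cm → contributes +276.696 cm⁴
  bottom flange (beyond web): d = -4.1 cm → contributes +276.696 cm⁴
Total I = 636.7253 cm⁴.
For the y-axis: x̄ = 9.5 cm.
Repeating about the centroidal y-axis gives I_y = 1029.533 cm⁴.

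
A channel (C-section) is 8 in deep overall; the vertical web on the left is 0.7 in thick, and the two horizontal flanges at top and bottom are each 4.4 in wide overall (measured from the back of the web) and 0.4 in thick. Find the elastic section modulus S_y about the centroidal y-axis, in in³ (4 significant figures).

S_y ≈ 3.946 in³

Decompose the section into non-overlapping parts with the origin at the bottom-left of its bounding rectangle.
Web: 0.7 × 8, A = 5.6 in², x = 0.35 in, Ī = 0.228667 in⁴.
Top flange (beyond web): 3.7 × 0.4, A = 1.48 in², x = 2.55 in, Ī = 1.68843 in⁴.
Bottom flange (beyond web): 3.7 × 0.4, A = 1.48 in², x = 2.55 in, Ī = 1.68843 in⁴.
Centroid: x̄ = ΣA·x / ΣA = 1.11075 in.
Transfer each piece to the centroidal y-axis using Ī + A·d² with d = x − 1.11075:
  web: d = -0.760748 in → contributes +3.46959 in⁴
  top flange (beyond web): d = 1.43925 in → contributes +4.75418 in⁴
  bottom flange (beyond web): d = 1.43925 in → contributes +4.75418 in⁴
Total I = 12.9779 in⁴.
Extreme fibre distance c = 3.28925 in; S = I/c = 3.94556 in³.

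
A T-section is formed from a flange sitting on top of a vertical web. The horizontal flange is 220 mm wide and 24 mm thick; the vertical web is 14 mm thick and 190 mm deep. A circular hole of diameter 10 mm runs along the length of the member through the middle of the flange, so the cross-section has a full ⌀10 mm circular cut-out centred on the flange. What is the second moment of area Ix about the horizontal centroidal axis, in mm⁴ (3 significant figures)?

Treat the section as a set of non-overlapping primitives; coordinates are from the bounding-box lower-left.
Flange: 220 × 24, A = 5 280 mm², y = 202 mm, Ī = 253 440 mm⁴.
Web: 14 × 190, A = 2 660 mm², y = 95 mm, Ī = 8 002 167 mm⁴.
Hole (subtracted): ⌀10, A = 78.54 mm², y = 202 mm, Ī = 490.87 mm⁴.
Centroid: ȳ = ΣA·y / ΣA = 165.8 mm.
Transfer each piece to the horizontal centroidal axis using Ī + A·d² with d = y − 165.8:
  flange: d = 36.204 mm → contributes +7 174 272 mm⁴
  web: d = -70.796 mm → contributes +21 334 105 mm⁴
  hole: d = 36.204 mm → contributes −103 438 mm⁴
Total I = 28 404 940 mm⁴.

Ix ≈ 2.84 × 10⁷ mm⁴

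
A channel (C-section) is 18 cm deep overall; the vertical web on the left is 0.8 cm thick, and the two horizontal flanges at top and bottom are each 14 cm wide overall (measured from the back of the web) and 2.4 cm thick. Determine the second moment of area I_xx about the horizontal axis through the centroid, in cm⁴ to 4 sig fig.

I_xx ≈ 4274 cm⁴

Split into non-overlapping primitives; take the origin at the lower-left of the bounding box.
Web: 0.8 × 18, A = 14.4 cm², y = 9 cm, Ī = 388.8 cm⁴.
Top flange (beyond web): 13.2 × 2.4, A = 31.68 cm², y = 16.8 cm, Ī = 15.2064 cm⁴.
Bottom flange (beyond web): 13.2 × 2.4, A = 31.68 cm², y = 1.2 cm, Ī = 15.2064 cm⁴.
By symmetry the centroid is at mid-height, ȳ = 9 cm.
Transfer each piece to the horizontal axis through the centroid using Ī + A·d² with d = y − 9:
  web: d = 0 cm → contributes +388.8 cm⁴
  top flange (beyond web): d = 7.8 cm → contributes +1942.62 cm⁴
  bottom flange (beyond web): d = -7.8 cm → contributes +1942.62 cm⁴
Total I = 4274.04 cm⁴.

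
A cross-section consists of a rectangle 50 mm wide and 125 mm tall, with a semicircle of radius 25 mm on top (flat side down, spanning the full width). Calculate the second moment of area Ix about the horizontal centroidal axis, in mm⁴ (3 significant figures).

Ix ≈ 1.27 × 10⁷ mm⁴

Decompose the section into non-overlapping parts with the origin at the bottom-left of its bounding rectangle.
Rectangular body: 50 × 125, A = 6 250 mm², y = 62.5 mm, Ī = 8 138 021 mm⁴.
Semicircular cap: semicircle r = 25, A = 981.75 mm², y = 135.61 mm, Ī = 42 874 mm⁴.
Centroid: ȳ = ΣA·y / ΣA = 72.425 mm.
Transfer each piece to the horizontal centroidal axis using Ī + A·d² with d = y − 72.425:
  rectangular body: d = -9.9251 mm → contributes +8 753 695 mm⁴
  semicircular cap: d = 63.185 mm → contributes +3 962 376 mm⁴
Total I = 12 716 070 mm⁴.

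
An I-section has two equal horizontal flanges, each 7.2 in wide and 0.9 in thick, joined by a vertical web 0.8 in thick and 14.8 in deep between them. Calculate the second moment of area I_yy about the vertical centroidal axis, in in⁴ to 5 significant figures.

I_yy ≈ 56.619 in⁴

Treat the section as a set of non-overlapping primitives; coordinates are from the bounding-box lower-left.
Bottom flange: 7.2 × 0.9, A = 6.48 in², x = 3.6 in, Ī = 27.9936 in⁴.
Web: 0.8 × 14.8, A = 11.84 in², x = 3.6 in, Ī = 0.6314667 in⁴.
Top flange: 7.2 × 0.9, A = 6.48 in², x = 3.6 in, Ī = 27.9936 in⁴.
By symmetry the centroid is at mid-width, x̄ = 3.6 in.
All pieces are centred on the vertical centroidal axis, so I = ΣĪ = 56.61867 in⁴.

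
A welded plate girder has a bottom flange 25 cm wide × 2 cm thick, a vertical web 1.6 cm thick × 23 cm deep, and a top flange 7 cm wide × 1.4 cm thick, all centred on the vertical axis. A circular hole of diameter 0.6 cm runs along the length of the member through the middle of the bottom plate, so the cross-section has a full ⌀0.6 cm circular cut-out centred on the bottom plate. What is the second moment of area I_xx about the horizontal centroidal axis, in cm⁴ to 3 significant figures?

Break the section into simple shapes (no overlaps), measuring from the bottom-left corner of the bounding box.
Bottom plate: 25 × 2, A = 50 cm², y = 1 cm, Ī = 16.667 cm⁴.
Web plate: 1.6 × 23, A = 36.8 cm², y = 13.5 cm, Ī = 1622.3 cm⁴.
Top plate: 7 × 1.4, A = 9.8 cm², y = 25.7 cm, Ī = 1.6007 cm⁴.
Hole (subtracted): ⌀0.6, A = 0.28274 cm², y = 1 cm, Ī = 0.0063617 cm⁴.
Centroid: ȳ = ΣA·y / ΣA = 8.289 cm.
Transfer each piece to the horizontal centroidal axis using Ī + A·d² with d = y − 8.289:
  bottom plate: d = -7.289 cm → contributes +2673.2 cm⁴
  web plate: d = 5.211 cm → contributes +2621.5 cm⁴
  top plate: d = 17.411 cm → contributes +2972.4 cm⁴
  hole: d = -7.289 cm → contributes −15.029 cm⁴
Total I = 8252.1 cm⁴.

I_xx ≈ 8250 cm⁴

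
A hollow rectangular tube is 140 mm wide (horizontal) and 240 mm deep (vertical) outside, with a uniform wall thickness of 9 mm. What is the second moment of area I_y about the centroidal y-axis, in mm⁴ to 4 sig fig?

I_y ≈ 2.129 × 10⁷ mm⁴

Decompose the section into non-overlapping parts with the origin at the bottom-left of its bounding rectangle.
Outer rectangle: 140 × 240, A = 33 600 mm², x = 70 mm, Ī = 54 880 000 mm⁴.
Inner void (subtracted): 122 × 222, A = 27 084 mm², x = 70 mm, Ī = 33 593 188 mm⁴.
By symmetry the centroid is at mid-width, x̄ = 70 mm.
All pieces are centred on the centroidal y-axis, so I = ΣĪ (holes subtracted) = 21 286 812 mm⁴.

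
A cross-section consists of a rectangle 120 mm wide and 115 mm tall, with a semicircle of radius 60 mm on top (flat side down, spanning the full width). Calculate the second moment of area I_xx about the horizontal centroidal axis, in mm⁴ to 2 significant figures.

I_xx ≈ 4.4 × 10⁷ mm⁴

Break the section into simple shapes (no overlaps), measuring from the bottom-left corner of the bounding box.
Rectangular body: 120 × 115, A = 13 800 mm², y = 57.5 mm, Ī = 15 208 750 mm⁴.
Semicircular cap: semicircle r = 60, A = 5 655 mm², y = 140.5 mm, Ī = 1 422 450 mm⁴.
Centroid: ȳ = ΣA·y / ΣA = 81.62 mm.
Transfer each piece to the horizontal centroidal axis using Ī + A·d² with d = y − 81.62:
  rectangular body: d = -24.12 mm → contributes +23 233 933 mm⁴
  semicircular cap: d = 58.85 mm → contributes +21 006 913 mm⁴
Total I = 44 240 847 mm⁴.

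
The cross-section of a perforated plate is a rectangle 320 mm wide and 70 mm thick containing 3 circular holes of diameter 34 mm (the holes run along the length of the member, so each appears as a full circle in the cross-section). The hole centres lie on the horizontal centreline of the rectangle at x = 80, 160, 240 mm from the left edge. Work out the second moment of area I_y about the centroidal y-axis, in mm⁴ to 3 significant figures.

Split into non-overlapping primitives; take the origin at the lower-left of the bounding box.
Plate: 320 × 70, A = 22 400 mm², x = 160 mm, Ī = 191 146 667 mm⁴.
Hole 1 (subtracted): ⌀34, A = 907.92 mm², x = 80 mm, Ī = 65 597 mm⁴.
Hole 2 (subtracted): ⌀34, A = 907.92 mm², x = 160 mm, Ī = 65 597 mm⁴.
Hole 3 (subtracted): ⌀34, A = 907.92 mm², x = 240 mm, Ī = 65 597 mm⁴.
By symmetry the centroid is at mid-width, x̄ = 160 mm.
Transfer each piece to the centroidal y-axis using Ī + A·d² with d = x − 160:
  plate: d = 0 mm → contributes +191 146 667 mm⁴
  hole 1: d = -80 mm → contributes −5 876 287 mm⁴
  hole 2: d = 0 mm → contributes −65 597 mm⁴
  hole 3: d = 80 mm → contributes −5 876 287 mm⁴
Total I = 179 328 495 mm⁴.

I_y ≈ 1.79 × 10⁸ mm⁴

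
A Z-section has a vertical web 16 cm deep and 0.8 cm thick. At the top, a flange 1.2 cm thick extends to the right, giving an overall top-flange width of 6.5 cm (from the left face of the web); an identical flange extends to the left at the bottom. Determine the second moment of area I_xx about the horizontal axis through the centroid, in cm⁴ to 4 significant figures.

I_xx ≈ 1024 cm⁴

Treat the section as a set of non-overlapping primitives; coordinates are from the bounding-box lower-left.
Web: 0.8 × 16, A = 12.8 cm², y = 8 cm, Ī = 273.067 cm⁴.
Top flange (beyond web): 5.7 × 1.2, A = 6.84 cm², y = 15.4 cm, Ī = 0.8208 cm⁴.
Bottom flange (beyond web): 5.7 × 1.2, A = 6.84 cm², y = 0.6 cm, Ī = 0.8208 cm⁴.
Centroid: ȳ = ΣA·y / ΣA = 8 cm.
Transfer each piece to the horizontal axis through the centroid using Ī + A·d² with d = y − 8:
  web: d = 0 cm → contributes +273.067 cm⁴
  top flange (beyond web): d = 7.4 cm → contributes +375.379 cm⁴
  bottom flange (beyond web): d = -7.4 cm → contributes +375.379 cm⁴
Total I = 1023.83 cm⁴.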